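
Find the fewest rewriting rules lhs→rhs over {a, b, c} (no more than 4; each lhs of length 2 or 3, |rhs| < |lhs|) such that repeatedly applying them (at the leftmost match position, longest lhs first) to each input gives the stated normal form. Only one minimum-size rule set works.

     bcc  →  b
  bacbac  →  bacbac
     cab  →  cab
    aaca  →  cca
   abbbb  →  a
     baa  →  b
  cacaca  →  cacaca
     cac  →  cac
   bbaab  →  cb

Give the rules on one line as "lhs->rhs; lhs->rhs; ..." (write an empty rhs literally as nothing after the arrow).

  | bcc => bc => b
  | bacbac
  | cab
  | aaca => cca

aa->c; bb->; bc->b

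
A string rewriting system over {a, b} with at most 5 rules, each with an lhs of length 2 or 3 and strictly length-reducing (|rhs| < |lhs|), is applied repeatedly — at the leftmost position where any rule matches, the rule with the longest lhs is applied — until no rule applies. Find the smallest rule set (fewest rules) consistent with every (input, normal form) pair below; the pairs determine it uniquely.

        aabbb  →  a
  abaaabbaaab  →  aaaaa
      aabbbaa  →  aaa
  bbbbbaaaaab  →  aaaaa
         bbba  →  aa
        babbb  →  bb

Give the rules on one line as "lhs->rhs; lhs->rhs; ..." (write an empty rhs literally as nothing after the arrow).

ab->; abb->a; bab->; bbb->a

  | aabbb => aab => a
  | abaaabbaaab => aaabbaaab => aaaaaab => aaaaa
  | aabbbaa => aabaa => aaa
  | bbbbbaaaaab => abbaaaaab => aaaaaab => aaaaa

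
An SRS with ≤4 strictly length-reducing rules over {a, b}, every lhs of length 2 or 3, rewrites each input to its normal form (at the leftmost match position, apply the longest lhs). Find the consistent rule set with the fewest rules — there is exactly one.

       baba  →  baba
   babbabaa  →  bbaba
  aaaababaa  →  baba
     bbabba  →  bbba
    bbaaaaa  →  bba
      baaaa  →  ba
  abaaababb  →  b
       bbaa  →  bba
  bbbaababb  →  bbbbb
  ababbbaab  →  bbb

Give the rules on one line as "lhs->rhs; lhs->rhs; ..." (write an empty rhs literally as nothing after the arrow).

  | baba
  | babbabaa => bbabaa => bbaba
  | aaaababaa => aababaa => babaa => baba
  | bbabba => bbba

aa->a; aaa->a; aab->b; abb->b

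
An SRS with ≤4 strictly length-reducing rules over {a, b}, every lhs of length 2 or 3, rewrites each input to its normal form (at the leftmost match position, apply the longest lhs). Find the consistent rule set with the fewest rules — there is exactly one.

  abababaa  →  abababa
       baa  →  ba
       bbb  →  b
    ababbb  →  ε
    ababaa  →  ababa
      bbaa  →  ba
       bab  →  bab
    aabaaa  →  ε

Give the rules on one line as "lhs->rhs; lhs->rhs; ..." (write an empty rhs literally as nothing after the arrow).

aa->a; aaa->b; abb->; bb->b

  | abababaa => abababa
  | baa => ba
  | bbb => bb => b
  | ababbb => abb => ε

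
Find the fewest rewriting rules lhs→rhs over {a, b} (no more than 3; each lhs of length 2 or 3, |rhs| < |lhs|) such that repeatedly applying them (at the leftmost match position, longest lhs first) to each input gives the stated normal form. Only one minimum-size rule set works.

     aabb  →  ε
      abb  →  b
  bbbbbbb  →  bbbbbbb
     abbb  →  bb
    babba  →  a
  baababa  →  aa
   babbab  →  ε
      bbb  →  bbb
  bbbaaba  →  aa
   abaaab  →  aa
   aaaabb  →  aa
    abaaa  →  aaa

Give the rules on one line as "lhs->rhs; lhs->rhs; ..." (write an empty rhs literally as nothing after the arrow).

ab->; ba->a

  | aabb => ab => ε
  | abb => b
  | bbbbbbb
  | abbb => bb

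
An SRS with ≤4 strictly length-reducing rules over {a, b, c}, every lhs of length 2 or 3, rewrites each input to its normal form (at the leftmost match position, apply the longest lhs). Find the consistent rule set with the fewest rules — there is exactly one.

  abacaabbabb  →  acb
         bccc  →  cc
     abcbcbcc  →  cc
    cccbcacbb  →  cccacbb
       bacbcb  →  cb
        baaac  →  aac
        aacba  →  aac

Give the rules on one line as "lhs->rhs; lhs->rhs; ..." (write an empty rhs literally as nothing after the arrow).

ab->; ba->; bc->

  | abacaabbabb => acaabbabb => acababb => acabb => acb
  | bccc => cc
  | abcbcbcc => cbcbcc => cbcc => cc
  | cccbcacbb => cccacbb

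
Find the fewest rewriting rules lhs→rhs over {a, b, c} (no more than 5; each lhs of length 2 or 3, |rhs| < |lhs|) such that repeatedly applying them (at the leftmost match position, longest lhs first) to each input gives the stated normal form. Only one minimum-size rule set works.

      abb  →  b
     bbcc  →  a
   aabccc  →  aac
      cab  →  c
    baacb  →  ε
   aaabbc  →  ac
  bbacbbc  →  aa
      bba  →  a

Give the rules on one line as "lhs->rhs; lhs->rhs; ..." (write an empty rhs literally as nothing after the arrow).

ab->; baa->c; bb->; cc->a

  | abb => b
  | bbcc => cc => a
  | aabccc => accc => aac
  | cab => c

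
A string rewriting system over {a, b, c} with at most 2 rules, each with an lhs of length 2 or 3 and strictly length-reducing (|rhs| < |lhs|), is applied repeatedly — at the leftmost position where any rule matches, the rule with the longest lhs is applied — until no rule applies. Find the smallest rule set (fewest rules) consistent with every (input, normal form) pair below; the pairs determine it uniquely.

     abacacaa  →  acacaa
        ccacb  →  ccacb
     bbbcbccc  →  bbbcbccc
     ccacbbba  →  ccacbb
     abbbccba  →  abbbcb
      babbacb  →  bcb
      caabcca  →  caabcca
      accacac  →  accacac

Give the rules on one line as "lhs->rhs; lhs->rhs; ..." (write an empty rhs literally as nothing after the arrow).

  | abacacaa => acacaa
  | ccacb
  | bbbcbccc
  | ccacbbba => ccacbb

ba->; cba->b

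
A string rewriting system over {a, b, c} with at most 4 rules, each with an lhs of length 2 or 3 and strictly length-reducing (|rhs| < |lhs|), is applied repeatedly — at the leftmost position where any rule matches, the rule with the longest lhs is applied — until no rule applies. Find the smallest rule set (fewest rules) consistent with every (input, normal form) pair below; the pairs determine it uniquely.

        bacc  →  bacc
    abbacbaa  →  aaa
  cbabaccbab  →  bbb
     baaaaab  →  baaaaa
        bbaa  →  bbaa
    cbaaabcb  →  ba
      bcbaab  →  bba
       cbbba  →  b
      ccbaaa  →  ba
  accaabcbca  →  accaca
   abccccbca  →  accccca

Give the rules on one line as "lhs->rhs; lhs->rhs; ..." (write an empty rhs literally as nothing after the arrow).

  | bacc
  | abbacbaa => abacbaa => aacbaa => aaa
  | cbabaccbab => bbaccbab => bbacbb => bbb
  | baaaaab => baaaaa

ab->a; acb->; cb->c; cba->b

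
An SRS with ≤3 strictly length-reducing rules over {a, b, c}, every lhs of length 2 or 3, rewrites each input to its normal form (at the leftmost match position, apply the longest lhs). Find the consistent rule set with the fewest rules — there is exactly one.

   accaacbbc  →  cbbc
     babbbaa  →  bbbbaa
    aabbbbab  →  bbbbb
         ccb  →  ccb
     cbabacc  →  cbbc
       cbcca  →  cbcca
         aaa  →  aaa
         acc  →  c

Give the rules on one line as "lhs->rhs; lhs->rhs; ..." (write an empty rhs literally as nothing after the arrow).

ab->b; ac->

  | accaacbbc => caacbbc => cabbc => cbbc
  | babbbaa => bbbbaa
  | aabbbbab => abbbbab => bbbbab => bbbbb
  | ccb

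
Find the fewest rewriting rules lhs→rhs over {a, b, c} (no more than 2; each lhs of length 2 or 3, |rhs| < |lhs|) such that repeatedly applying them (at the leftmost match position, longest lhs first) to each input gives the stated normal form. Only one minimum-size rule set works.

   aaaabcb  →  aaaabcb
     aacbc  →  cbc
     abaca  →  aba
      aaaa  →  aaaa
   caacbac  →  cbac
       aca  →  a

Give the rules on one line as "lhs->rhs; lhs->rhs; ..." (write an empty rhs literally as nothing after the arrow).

acb->cb; ca->

  | aaaabcb
  | aacbc => acbc => cbc
  | abaca => aba
  | aaaa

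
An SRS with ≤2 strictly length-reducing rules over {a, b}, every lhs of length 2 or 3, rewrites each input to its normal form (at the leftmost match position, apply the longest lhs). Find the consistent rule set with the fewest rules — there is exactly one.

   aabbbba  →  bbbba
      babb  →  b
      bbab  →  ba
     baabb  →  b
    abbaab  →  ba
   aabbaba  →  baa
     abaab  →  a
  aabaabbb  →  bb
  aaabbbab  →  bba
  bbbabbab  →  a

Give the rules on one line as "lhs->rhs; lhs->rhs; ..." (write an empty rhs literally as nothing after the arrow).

ab->b; bab->a

  | aabbbba => abbbba => bbbba
  | babb => ab => b
  | bbab => ba
  | baabb => babb => ab => b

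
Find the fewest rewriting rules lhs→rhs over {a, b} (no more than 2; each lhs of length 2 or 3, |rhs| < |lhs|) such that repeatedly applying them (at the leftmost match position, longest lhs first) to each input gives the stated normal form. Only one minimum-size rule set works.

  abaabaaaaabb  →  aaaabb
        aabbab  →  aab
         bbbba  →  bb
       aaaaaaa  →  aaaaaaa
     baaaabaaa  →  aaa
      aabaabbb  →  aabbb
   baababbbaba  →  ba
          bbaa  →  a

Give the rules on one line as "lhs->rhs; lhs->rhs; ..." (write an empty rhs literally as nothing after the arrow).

  | abaabaaaaabb => abaaaaabb => aaaabb
  | aabbab => aab
  | bbbba => bb
  | aaaaaaa

baa->; bba->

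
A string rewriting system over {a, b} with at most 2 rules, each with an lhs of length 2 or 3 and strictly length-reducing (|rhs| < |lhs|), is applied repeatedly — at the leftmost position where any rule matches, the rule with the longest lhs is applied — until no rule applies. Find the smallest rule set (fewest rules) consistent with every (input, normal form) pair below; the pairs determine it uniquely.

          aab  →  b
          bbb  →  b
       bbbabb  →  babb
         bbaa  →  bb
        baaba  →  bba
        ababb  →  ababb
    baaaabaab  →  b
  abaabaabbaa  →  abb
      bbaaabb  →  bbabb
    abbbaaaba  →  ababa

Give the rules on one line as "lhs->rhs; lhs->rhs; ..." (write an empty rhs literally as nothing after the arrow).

aa->; bbb->b

  | aab => b
  | bbb => b
  | bbbabb => babb
  | bbaa => bb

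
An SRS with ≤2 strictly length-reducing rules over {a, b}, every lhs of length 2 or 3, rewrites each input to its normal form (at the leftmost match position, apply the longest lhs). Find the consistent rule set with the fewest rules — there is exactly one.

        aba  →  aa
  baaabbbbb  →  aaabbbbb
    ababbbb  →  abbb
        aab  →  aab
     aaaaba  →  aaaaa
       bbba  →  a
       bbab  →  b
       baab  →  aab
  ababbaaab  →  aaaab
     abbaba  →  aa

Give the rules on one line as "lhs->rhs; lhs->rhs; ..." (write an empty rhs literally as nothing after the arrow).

  | aba => aa
  | baaabbbbb => aaabbbbb
  | ababbbb => abbb
  | aab

ba->a; bab->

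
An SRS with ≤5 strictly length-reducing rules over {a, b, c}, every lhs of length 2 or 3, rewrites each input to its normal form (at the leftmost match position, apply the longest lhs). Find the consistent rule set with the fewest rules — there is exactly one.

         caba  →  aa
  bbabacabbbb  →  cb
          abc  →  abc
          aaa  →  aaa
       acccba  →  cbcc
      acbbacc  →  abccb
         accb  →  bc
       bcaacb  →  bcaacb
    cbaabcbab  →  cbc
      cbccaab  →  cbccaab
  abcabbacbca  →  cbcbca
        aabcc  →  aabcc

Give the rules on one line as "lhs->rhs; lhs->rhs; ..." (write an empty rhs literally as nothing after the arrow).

  | caba => aa
  | bbabacabbbb => bcbacabbbb => bcccabbbb => bccabbb => bcabb => bab => cb
  | abc
  | aaa

acc->cb; ba->c; cab->a; cbb->bc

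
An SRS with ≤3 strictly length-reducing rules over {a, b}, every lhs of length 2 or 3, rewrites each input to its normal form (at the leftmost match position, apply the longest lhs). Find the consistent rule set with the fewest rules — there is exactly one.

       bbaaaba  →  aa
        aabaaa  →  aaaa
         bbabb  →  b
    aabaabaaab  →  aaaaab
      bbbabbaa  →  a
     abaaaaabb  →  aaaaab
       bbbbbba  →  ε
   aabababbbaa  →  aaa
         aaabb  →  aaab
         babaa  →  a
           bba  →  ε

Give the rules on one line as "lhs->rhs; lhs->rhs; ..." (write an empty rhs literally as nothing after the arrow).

ba->; bb->b

  | bbaaaba => baaaba => aaba => aa
  | aabaaa => aaaa
  | bbabb => babb => bb => b
  | aabaabaaab => aaabaaab => aaaaab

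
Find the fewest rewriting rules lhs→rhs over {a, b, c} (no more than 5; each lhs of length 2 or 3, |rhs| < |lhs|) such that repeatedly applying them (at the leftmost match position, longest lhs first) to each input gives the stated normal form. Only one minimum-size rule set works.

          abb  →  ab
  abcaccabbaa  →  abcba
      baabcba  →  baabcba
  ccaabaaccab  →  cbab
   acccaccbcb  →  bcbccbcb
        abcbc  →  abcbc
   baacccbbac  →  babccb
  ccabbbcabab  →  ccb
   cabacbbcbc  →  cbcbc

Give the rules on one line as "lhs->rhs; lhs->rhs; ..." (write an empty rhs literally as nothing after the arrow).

ac->b; bb->b; bbb->c; ca->b

  | abb => ab
  | abcaccabbaa => abbccabbaa => abccabbaa => abcbbbaa => abccaa => abcba
  | baabcba
  | ccaabaaccab => cbabaaccab => cbababcab => cbababbb => cbabac => cbabb => cbab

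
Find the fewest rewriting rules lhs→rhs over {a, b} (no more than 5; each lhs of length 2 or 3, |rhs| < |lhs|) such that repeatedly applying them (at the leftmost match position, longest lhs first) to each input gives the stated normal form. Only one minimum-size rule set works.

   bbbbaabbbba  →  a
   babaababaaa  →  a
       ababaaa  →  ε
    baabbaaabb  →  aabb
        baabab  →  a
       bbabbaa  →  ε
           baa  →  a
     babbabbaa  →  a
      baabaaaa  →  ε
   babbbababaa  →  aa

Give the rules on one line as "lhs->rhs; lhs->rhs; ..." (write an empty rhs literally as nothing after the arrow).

aaa->b; ba->; bab->; bbb->

  | bbbbaabbbba => baabbbba => abbbba => aba => a
  | babaababaaa => aababaaa => aaaaa => baa => a
  | ababaaa => aaaa => ba => ε
  | baabbaaabb => abbaaabb => abaabb => aabb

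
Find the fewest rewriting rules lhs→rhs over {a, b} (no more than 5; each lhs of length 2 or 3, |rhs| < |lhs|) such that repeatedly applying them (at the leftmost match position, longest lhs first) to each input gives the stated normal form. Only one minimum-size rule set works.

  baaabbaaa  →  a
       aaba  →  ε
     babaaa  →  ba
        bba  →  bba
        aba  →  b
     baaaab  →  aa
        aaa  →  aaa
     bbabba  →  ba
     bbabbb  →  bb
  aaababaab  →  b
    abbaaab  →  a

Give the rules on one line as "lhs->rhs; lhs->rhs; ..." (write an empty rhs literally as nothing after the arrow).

  | baaabbaaa => aabbaaa => abaaa => baa => a
  | aaba => ab => ε
  | babaaa => bbaa => ba
  | bba

ab->; aba->b; baa->a; bbb->b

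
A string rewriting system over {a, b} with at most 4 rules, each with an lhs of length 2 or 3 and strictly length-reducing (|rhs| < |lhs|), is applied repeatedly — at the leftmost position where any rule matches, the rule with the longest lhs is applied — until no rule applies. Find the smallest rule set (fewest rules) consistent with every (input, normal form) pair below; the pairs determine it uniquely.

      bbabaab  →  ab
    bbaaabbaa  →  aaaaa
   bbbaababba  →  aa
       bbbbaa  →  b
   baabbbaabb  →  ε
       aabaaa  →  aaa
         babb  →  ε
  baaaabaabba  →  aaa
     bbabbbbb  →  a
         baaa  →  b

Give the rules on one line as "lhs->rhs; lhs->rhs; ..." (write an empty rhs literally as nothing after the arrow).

  | bbabaab => abaab => ab
  | bbaaabbaa => aaabbaa => aaaaa
  | bbbaababba => aababba => abba => aa
  | bbbbaa => baa => ba => b

aba->; ba->b; bb->; bbb->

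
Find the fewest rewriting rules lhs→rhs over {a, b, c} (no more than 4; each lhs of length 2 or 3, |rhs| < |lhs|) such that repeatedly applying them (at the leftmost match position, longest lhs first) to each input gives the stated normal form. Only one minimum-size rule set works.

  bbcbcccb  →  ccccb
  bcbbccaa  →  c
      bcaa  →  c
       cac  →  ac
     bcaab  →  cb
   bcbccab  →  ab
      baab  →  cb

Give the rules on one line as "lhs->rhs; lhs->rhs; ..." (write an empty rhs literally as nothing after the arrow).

  | bbcbcccb => bcbcccb => cbcccb => ccccb
  | bcbbccaa => cbbccaa => cbccaa => cccaa => ccaa => caa => aa => c
  | bcaa => caa => aa => c
  | cac => ac

aa->c; bc->c; ca->a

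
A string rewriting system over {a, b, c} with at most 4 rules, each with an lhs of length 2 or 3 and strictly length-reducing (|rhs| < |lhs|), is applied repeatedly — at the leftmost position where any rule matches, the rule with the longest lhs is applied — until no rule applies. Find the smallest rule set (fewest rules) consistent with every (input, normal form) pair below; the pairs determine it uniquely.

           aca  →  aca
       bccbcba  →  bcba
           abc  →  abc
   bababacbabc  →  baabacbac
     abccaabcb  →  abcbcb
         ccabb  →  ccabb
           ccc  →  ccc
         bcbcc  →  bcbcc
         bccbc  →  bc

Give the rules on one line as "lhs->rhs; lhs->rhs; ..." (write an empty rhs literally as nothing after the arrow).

bab->ba; caa->; ccb->

  | aca
  | bccbcba => bcba
  | abc
  | bababacbabc => baabacbabc => baabacbac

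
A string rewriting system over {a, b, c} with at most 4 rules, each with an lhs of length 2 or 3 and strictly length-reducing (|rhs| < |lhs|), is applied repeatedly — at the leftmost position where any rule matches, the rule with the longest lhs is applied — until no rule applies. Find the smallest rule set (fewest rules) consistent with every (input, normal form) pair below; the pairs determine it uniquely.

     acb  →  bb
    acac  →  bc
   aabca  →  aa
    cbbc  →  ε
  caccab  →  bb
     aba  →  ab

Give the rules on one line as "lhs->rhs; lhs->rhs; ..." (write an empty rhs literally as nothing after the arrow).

  | acb => bb
  | acac => bac => bc
  | aabca => aa
  | cbbc => abc => ε

abc->; ac->b; ba->b; cb->a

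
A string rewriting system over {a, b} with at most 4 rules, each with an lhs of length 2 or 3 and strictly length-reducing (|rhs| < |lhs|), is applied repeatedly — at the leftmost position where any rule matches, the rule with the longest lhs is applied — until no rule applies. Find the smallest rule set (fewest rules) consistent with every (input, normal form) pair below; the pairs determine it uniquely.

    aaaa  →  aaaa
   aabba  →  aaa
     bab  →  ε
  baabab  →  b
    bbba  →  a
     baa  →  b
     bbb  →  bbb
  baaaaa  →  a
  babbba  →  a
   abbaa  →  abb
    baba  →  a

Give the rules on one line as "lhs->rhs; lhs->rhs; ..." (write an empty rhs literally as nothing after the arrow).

  | aaaa
  | aabba => aaba => aaa
  | bab => ε
  | baabab => bbab => b

ba->a; baa->b; bab->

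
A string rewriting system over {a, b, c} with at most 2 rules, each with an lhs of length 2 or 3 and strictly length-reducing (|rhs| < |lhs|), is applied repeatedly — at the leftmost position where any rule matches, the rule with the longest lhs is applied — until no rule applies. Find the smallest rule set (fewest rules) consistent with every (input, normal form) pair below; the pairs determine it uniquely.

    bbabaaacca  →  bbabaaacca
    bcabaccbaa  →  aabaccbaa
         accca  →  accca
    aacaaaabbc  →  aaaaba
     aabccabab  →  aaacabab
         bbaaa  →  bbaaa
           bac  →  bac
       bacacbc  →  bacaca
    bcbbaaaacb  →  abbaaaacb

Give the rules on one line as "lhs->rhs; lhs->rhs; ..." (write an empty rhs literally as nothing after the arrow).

  | bbabaaacca
  | bcabaccbaa => aabaccbaa
  | accca
  | aacaaaabbc => aaaabbc => aaaaba

bc->a; caa->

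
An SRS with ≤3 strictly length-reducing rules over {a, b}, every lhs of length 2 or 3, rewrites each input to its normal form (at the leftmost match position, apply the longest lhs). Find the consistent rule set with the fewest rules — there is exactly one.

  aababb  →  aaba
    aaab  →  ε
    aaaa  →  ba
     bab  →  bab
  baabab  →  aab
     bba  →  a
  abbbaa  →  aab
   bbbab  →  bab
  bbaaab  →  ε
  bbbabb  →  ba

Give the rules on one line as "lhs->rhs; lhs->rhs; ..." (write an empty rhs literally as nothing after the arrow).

  | aababb => aaba
  | aaab => bb => ε
  | aaaa => ba
  | bab

aaa->b; baa->ab; bb->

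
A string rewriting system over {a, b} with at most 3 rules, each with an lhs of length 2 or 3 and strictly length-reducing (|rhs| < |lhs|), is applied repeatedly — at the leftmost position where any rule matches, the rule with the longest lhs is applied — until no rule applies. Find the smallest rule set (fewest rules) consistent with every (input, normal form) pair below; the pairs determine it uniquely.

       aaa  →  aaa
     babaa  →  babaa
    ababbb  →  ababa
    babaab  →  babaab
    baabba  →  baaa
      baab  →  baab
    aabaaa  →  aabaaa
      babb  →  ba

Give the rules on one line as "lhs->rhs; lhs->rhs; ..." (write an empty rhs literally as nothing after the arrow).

  | aaa
  | babaa
  | ababbb => ababa
  | babaab

bb->; bbb->ba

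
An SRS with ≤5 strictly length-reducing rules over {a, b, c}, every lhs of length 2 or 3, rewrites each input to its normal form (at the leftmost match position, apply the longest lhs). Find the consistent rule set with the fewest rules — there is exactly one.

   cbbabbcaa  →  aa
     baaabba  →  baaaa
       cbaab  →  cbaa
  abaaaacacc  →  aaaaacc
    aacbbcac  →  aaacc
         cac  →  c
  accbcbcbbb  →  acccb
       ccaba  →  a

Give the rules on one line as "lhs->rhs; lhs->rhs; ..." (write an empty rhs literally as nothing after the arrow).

  | cbbabbcaa => acabbcaa => abbbcaa => abbcaa => abcaa => acaa => aba => aa
  | baaabba => baaaba => baaaa
  | cbaab => cbaa
  | abaaaacacc => aaaaacacc => aaaaabcc => aaaaacc

ab->a; bc->c; ca->b; cbb->ac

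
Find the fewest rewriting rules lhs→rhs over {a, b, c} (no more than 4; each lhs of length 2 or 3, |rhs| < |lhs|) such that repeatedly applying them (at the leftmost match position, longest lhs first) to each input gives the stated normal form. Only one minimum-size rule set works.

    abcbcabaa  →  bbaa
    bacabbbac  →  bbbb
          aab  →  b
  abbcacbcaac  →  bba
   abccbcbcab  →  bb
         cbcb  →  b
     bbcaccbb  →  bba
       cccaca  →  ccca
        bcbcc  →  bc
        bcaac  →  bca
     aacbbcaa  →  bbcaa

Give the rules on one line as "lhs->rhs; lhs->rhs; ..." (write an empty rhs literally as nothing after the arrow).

  | abcbcabaa => bcbcabaa => bacabaa => babaa => bbaa
  | bacabbbac => babbbac => bbbbac => bbbb
  | aab => ab => b
  | abbcacbcaac => bbcacbcaac => bbcbcaac => bbacaac => bbaac => bba

ab->b; ac->; cb->a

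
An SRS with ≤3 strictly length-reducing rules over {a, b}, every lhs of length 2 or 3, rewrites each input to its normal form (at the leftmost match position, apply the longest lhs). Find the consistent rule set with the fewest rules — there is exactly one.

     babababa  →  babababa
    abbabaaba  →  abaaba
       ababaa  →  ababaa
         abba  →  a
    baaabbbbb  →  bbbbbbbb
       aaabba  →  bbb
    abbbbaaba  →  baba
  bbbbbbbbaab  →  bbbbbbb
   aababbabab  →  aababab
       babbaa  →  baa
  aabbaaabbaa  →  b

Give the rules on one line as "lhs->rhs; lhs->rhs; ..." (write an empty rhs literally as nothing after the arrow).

aaa->bb; abb->; bba->b

  | babababa
  | abbabaaba => abaaba
  | ababaa
  | abba => a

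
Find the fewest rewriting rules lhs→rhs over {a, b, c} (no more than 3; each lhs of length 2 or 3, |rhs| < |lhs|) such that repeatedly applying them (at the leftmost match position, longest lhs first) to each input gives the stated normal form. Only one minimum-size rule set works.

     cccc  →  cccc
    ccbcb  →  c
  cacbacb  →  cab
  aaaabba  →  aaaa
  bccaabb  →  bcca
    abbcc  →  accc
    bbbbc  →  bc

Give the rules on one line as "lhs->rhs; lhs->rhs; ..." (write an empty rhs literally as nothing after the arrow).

  | cccc
  | ccbcb => ccb => c
  | cacbacb => caacb => cab
  | aaaabba => aaaaca => aaaa

aac->a; bb->c; cb->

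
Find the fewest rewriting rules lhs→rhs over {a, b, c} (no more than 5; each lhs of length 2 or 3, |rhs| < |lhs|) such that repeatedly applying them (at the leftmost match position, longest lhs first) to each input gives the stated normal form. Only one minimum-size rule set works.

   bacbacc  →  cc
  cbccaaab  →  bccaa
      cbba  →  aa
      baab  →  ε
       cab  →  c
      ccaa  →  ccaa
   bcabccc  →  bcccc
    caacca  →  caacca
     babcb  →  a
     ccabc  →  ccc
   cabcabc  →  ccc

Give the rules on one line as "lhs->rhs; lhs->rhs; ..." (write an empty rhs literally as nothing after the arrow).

  | bacbacc => cbacc => bacc => cc
  | cbccaaab => bccaaab => bccaa
  | cbba => bba => aa
  | baab => ab => ε

ab->; ba->; bb->a; cb->b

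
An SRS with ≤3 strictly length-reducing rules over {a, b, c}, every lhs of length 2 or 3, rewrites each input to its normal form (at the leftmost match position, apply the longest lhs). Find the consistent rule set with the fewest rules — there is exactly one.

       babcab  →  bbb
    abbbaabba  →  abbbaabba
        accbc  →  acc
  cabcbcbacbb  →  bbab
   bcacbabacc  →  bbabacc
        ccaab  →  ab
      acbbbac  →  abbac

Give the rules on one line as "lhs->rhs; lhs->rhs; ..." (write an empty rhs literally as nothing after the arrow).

abc->c; ca->b; cb->

  | babcab => bcab => bbb
  | abbbaabba
  | accbc => acc
  | cabcbcbacbb => bbcbcbacbb => bbcbacbb => bbacbb => bbab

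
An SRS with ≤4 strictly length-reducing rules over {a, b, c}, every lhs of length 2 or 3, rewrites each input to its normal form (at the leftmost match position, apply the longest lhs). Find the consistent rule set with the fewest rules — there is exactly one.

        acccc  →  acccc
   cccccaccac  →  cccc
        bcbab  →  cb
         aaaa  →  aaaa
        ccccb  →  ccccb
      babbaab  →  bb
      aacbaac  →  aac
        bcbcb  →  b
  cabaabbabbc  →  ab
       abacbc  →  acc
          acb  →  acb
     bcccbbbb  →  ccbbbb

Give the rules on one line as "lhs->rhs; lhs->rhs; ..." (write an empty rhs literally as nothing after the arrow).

ba->c; bc->; ca->b

  | acccc
  | cccccaccac => ccccbccac => cccccac => ccccbc => cccc
  | bcbab => bab => cb
  | aaaa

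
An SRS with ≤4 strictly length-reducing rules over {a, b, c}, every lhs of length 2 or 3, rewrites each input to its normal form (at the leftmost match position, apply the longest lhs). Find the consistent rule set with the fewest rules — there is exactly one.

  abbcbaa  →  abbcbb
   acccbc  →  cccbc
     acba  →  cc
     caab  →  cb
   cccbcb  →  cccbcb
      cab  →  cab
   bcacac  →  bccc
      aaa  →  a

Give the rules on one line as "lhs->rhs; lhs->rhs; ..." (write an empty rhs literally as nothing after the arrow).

aa->; ac->c; ba->c; baa->bb

  | abbcbaa => abbcbb
  | acccbc => cccbc
  | acba => cba => cc
  | caab => cb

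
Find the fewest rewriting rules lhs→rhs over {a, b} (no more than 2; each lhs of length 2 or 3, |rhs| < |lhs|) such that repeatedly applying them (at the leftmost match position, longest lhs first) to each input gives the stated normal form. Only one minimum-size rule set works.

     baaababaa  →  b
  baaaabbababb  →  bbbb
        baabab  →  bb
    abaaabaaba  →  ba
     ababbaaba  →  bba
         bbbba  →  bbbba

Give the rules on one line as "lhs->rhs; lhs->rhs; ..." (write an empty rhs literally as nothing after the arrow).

  | baaababaa => bababaa => babaa => baa => b
  | baaaabbababb => baabbababb => bbbababb => bbbabb => bbbb
  | baabab => bbab => bb
  | abaaabaaba => aaabaaba => abaaba => aaba => ba

aa->; ab->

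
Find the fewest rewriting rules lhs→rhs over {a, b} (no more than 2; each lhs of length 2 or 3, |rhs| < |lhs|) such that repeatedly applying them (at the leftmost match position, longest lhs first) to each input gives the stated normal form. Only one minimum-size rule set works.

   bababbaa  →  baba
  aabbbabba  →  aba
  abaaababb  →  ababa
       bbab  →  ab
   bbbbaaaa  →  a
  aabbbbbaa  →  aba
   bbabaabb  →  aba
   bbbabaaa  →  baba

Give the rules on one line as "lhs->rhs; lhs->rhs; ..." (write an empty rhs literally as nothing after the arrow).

aa->a; bb->

  | bababbaa => babaaa => babaa => baba
  | aabbbabba => abbbabba => ababba => abaa => aba
  | abaaababb => abaababb => abababb => ababa
  | bbab => ab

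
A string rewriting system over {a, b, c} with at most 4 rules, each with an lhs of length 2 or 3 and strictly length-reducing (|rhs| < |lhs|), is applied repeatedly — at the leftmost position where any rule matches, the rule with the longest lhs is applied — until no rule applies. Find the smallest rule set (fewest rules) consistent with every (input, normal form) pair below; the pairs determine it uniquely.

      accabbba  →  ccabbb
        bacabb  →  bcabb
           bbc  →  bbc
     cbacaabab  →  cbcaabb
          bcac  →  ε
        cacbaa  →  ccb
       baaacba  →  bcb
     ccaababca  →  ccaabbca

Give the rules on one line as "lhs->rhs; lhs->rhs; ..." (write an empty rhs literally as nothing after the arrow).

  | accabbba => ccabbba => ccabbb
  | bacabb => bcabb
  | bbc
  | cbacaabab => cbcaabab => cbcaabb

ac->c; ba->b; bcc->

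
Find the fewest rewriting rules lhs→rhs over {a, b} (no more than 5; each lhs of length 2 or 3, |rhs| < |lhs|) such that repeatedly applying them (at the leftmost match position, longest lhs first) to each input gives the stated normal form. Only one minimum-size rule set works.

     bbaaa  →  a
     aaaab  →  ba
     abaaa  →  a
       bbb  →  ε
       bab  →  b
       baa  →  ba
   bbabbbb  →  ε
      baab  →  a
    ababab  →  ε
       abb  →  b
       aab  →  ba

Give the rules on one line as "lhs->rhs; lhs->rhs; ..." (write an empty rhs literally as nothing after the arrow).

aa->a; aab->ba; ab->; bb->a

  | bbaaa => aaaa => aaa => aa => a
  | aaaab => aaab => aab => ba
  | abaaa => aaa => aa => a
  | bbb => ab => ε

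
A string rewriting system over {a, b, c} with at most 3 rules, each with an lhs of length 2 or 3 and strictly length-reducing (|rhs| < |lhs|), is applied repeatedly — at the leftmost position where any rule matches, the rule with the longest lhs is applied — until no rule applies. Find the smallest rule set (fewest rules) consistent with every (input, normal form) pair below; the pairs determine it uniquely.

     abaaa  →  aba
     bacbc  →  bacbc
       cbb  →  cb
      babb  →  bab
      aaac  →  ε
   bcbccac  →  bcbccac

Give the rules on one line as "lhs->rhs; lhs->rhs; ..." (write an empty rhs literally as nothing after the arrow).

  | abaaa => abaa => aba
  | bacbc
  | cbb => cb
  | babb => bab

aa->a; aac->; bb->b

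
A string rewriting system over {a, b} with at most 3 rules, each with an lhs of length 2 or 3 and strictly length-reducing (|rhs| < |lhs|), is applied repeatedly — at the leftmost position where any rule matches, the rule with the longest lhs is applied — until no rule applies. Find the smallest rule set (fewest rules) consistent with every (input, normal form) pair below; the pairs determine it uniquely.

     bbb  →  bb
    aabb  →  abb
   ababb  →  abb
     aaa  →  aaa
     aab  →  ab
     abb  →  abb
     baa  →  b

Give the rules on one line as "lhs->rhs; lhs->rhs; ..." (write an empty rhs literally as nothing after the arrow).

  | bbb => bb
  | aabb => abb
  | ababb => abbb => abb
  | aaa

aab->ab; ba->b; bbb->bb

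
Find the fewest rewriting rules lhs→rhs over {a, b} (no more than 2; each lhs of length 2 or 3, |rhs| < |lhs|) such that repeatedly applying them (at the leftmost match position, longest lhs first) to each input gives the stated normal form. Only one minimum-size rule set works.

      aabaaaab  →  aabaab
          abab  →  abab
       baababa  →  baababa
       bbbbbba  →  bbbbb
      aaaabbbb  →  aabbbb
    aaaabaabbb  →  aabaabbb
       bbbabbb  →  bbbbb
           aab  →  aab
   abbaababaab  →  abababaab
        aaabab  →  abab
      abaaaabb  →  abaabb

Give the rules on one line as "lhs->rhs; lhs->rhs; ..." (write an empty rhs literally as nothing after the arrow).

  | aabaaaab => aabaab
  | abab
  | baababa
  | bbbbbba => bbbbb

aaa->a; bba->b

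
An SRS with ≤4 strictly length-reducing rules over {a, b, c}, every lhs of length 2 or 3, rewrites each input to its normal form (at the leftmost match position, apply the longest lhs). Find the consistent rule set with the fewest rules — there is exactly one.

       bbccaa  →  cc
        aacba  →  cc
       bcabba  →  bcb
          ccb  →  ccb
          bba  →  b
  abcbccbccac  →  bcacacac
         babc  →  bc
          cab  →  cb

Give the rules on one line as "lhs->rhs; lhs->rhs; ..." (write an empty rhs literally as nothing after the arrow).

aa->c; ab->b; ba->; bcc->ac

  | bbccaa => bacaa => caa => cc
  | aacba => ccba => cc
  | bcabba => bcbba => bcb
  | ccb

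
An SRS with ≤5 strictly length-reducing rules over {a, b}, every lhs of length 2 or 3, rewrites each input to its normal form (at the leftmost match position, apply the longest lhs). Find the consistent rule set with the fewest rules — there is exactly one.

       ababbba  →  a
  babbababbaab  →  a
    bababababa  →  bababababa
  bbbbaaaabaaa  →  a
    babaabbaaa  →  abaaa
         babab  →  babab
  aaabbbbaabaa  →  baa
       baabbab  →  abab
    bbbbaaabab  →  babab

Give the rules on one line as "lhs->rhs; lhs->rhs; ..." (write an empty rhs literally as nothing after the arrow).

aab->b; abb->b; bb->a; bba->bb

  | ababbba => abbba => bba => bb => a
  | babbababbaab => bbababbaab => bbbabbaab => ababbaab => abbaab => baab => bb => a
  | bababababa
  | bbbbaaaabaaa => abbaaaabaaa => baaaabaaa => baabaaa => bbaaa => bbaa => bba => bb => a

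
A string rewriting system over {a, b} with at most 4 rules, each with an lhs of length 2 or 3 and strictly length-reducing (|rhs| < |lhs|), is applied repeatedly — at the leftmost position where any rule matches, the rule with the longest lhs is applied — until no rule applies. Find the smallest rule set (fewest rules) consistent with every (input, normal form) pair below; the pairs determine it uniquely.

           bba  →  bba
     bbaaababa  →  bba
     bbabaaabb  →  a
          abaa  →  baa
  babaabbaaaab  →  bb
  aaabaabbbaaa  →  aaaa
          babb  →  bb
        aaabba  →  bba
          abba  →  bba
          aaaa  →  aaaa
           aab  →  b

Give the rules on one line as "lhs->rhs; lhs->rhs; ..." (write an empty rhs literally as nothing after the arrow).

  | bba
  | bbaaababa => bbaababa => bbababa => bbaba => bba
  | bbabaaabb => bbaaabb => bbaabb => bbabb => bbb => a
  | abaa => baa

ab->b; bab->b; bbb->a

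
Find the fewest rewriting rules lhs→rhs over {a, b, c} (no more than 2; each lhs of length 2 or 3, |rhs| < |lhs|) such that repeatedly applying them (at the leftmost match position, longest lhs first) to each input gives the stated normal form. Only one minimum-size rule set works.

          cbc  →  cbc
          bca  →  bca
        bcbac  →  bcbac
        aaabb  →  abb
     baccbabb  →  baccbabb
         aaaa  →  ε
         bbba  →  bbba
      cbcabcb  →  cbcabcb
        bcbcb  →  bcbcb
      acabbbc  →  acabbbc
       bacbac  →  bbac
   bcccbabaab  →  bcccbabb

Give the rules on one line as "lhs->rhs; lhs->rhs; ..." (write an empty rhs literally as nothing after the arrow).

  | cbc
  | bca
  | bcbac
  | aaabb => abb

aa->; acb->b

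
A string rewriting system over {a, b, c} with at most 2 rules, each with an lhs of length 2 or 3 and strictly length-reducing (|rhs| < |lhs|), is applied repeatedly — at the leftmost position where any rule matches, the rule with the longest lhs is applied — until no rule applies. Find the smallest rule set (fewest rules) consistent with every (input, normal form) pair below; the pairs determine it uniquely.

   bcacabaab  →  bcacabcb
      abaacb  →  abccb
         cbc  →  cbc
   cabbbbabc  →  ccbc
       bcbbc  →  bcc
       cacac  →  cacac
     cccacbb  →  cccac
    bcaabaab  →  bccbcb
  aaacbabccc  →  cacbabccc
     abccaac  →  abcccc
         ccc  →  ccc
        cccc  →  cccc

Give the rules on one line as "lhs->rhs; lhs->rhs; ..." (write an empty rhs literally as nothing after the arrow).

  | bcacabaab => bcacabcb
  | abaacb => abccb
  | cbc
  | cabbbbabc => cabbabc => caabc => ccbc

aa->c; bb->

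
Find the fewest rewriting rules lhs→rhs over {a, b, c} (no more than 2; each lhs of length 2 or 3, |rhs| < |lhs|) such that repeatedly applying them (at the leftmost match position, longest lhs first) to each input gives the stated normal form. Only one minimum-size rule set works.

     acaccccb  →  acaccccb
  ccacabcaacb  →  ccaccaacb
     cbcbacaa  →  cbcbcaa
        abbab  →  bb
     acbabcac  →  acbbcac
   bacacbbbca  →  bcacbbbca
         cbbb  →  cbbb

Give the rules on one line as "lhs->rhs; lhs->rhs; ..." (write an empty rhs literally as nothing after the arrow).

ab->; ba->b

  | acaccccb
  | ccacabcaacb => ccaccaacb
  | cbcbacaa => cbcbcaa
  | abbab => bab => bb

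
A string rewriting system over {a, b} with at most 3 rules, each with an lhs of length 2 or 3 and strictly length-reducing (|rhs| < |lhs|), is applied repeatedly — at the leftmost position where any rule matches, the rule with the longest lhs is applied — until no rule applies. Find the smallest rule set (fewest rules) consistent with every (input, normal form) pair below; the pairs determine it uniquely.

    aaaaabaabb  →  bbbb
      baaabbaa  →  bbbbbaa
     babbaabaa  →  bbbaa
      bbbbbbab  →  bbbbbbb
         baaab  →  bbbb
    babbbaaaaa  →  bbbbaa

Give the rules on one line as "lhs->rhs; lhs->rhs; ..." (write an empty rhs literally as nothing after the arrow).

aaa->bb; ab->b; abb->ab

  | aaaaabaabb => bbaabaabb => bbabaabb => bbbaabb => bbbaab => bbbab => bbbb
  | baaabbaa => bbbbbaa
  | babbaabaa => babaabaa => bbaabaa => bbabaa => bbbaa
  | bbbbbbab => bbbbbbb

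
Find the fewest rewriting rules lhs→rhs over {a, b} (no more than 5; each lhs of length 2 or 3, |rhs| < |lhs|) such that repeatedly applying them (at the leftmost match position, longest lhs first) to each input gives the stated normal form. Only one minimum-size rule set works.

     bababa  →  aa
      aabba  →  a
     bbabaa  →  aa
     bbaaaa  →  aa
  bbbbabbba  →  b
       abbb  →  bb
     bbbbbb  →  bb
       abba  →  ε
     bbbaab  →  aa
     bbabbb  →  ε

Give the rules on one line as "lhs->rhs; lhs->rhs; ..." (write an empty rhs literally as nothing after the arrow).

  | bababa => aaba => aa
  | aabba => aba => a
  | bbabaa => baaa => aa
  | bbaaaa => baaa => aa

ab->; ba->; bab->a; bbb->a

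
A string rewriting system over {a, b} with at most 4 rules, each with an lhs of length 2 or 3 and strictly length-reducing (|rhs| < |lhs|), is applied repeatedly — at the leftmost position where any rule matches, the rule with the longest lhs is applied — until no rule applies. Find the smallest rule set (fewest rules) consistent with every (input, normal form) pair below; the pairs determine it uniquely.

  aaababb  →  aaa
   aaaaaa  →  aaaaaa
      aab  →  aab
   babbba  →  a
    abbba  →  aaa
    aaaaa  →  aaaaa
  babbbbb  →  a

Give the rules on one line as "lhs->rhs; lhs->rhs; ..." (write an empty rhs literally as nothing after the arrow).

  | aaababb => aaabaa => aaa
  | aaaaaa
  | aab
  | babbba => baaa => a

baa->; bb->a; bbb->a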